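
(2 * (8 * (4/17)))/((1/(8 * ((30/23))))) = 15360/391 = 39.28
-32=-32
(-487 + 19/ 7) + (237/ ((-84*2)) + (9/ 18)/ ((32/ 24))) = -13589/ 28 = -485.32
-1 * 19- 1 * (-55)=36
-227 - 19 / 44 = -10007 / 44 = -227.43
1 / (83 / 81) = 81 / 83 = 0.98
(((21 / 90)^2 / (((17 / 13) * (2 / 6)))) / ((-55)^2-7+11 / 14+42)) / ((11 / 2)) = 4459 / 600985275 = 0.00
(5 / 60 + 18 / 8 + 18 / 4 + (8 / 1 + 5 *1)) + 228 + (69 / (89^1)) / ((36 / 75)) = 266411 / 1068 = 249.45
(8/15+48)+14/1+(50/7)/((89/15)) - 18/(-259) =22062118/345765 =63.81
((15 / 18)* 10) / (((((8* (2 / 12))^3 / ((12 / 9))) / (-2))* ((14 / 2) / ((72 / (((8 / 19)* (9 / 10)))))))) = -7125 / 28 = -254.46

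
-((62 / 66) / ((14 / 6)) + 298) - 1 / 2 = -298.90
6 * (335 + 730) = 6390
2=2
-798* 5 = -3990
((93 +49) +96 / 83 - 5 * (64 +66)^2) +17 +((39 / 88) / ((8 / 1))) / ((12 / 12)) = -4928142491 / 58432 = -84339.79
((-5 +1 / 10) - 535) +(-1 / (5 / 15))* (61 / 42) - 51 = -20834 / 35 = -595.26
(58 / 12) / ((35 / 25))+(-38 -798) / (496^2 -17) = 35634743 / 10331958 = 3.45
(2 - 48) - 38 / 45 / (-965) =-1997512 / 43425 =-46.00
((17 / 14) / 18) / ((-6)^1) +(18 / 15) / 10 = 4111 / 37800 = 0.11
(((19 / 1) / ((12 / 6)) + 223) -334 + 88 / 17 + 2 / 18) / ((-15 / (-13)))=-382733 / 4590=-83.38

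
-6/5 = -1.20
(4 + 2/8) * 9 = 153/4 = 38.25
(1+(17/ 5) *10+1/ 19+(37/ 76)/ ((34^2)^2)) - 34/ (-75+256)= 640906752297/ 18382638016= 34.86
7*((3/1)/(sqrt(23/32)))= 84*sqrt(46)/23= 24.77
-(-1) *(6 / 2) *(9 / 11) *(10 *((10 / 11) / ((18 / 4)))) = 600 / 121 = 4.96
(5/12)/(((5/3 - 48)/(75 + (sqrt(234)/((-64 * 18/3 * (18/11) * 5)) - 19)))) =-70/139 + 11 * sqrt(26)/1281024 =-0.50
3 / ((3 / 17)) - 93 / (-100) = 1793 / 100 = 17.93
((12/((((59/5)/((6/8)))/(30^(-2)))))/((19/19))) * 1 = 1/1180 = 0.00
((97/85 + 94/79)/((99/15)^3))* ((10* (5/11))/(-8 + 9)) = 1778750/48263391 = 0.04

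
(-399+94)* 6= -1830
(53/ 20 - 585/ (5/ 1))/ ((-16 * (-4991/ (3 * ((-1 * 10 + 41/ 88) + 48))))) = -4644897/ 28109312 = -0.17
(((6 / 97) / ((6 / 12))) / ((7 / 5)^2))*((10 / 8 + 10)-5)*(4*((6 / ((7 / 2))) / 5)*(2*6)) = 216000 / 33271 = 6.49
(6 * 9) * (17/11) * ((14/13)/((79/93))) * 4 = 4780944/11297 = 423.20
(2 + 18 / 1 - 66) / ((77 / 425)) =-253.90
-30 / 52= -15 / 26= -0.58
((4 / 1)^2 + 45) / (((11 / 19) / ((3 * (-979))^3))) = -2669331984957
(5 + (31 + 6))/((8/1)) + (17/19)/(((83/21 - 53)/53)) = 167643/39140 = 4.28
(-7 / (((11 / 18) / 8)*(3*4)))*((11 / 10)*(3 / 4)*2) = -63 / 5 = -12.60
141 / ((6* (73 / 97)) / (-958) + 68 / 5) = 32756415 / 3158389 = 10.37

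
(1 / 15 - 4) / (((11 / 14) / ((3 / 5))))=-3.00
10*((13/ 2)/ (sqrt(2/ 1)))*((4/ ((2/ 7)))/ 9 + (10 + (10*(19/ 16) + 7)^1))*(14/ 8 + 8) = 1851395*sqrt(2)/ 192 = 13636.81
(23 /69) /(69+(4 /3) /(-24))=6 /1241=0.00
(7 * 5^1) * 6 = 210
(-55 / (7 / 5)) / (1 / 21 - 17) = 825 / 356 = 2.32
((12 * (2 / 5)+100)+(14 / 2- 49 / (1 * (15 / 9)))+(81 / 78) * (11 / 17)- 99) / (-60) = 35201 / 132600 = 0.27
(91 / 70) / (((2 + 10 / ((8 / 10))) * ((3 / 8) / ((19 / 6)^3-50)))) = -51233 / 11745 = -4.36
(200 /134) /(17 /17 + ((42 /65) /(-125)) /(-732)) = 99125000 /66414219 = 1.49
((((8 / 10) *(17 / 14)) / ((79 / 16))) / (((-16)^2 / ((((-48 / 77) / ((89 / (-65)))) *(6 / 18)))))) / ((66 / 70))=2210 / 17865771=0.00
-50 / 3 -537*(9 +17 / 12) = -67325 / 12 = -5610.42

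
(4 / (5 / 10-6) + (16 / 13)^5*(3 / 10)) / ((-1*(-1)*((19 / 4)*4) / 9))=1160424 / 20421115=0.06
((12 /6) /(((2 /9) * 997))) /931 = 9 /928207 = 0.00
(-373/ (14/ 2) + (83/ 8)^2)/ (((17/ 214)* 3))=868519/ 3808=228.08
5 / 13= 0.38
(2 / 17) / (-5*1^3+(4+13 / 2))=0.02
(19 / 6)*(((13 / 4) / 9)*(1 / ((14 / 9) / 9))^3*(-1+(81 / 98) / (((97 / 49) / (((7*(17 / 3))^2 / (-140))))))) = -107380389987 / 85173760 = -1260.72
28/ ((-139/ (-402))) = 11256/ 139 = 80.98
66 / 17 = 3.88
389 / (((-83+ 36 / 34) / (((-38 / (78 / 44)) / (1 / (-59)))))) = -326179612 / 54327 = -6004.01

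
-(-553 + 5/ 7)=3866/ 7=552.29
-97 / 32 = -3.03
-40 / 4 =-10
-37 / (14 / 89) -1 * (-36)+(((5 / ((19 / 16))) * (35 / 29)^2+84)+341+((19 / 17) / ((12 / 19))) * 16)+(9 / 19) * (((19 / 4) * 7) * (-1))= 5578604377 / 22818012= 244.48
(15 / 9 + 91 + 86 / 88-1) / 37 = 2.50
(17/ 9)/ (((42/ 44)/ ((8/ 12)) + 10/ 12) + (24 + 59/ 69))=17204/ 247011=0.07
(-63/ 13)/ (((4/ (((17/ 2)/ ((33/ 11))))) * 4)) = -357/ 416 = -0.86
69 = 69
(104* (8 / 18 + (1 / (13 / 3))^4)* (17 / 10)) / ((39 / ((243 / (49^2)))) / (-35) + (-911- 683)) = -4139028 / 84006689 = -0.05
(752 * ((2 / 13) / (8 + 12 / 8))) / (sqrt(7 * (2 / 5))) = 1504 * sqrt(70) / 1729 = 7.28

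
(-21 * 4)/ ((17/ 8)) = -672/ 17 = -39.53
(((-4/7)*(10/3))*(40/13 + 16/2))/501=-640/15197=-0.04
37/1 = 37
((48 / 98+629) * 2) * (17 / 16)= 524365 / 392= 1337.67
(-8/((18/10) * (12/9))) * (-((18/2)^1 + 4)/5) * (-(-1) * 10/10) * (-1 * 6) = -52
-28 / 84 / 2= -1 / 6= -0.17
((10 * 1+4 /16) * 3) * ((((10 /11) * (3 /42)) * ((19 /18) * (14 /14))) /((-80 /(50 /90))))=-3895 /266112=-0.01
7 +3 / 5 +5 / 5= 43 / 5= 8.60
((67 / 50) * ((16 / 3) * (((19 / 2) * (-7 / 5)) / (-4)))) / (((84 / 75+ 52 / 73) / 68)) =582029 / 660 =881.86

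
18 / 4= 9 / 2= 4.50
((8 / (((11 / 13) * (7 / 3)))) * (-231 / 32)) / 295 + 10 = 11683 / 1180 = 9.90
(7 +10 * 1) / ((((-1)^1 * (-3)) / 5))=85 / 3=28.33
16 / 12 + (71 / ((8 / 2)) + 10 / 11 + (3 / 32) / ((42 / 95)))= 298703 / 14784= 20.20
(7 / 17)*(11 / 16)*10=385 / 136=2.83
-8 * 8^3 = -4096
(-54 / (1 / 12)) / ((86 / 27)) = -8748 / 43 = -203.44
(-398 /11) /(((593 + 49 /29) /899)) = -5188129 /94853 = -54.70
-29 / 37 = -0.78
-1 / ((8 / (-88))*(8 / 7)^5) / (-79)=-184877 / 2588672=-0.07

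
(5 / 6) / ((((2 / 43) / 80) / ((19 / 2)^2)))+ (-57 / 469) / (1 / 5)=182006320 / 1407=129357.73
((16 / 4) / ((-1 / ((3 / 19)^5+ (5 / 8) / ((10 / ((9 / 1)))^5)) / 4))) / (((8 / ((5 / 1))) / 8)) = -146250049851 / 4952198000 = -29.53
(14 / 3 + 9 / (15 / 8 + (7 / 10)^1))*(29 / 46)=36569 / 7107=5.15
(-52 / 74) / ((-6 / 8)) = 104 / 111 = 0.94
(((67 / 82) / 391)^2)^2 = 20151121 / 1056726112056760336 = 0.00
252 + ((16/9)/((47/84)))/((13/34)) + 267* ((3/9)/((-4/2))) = 791159/3666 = 215.81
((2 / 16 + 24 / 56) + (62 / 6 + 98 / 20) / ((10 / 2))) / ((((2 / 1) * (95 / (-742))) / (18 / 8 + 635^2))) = -1292606240417 / 228000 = -5669325.62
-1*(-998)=998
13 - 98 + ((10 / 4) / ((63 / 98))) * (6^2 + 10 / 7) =545 / 9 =60.56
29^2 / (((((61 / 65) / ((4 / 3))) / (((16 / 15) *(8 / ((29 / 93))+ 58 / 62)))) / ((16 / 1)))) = 9228477440 / 17019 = 542245.57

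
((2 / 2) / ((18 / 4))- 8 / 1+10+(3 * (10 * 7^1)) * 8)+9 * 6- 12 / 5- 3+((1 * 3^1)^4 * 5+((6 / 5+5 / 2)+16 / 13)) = 2504681 / 1170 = 2140.75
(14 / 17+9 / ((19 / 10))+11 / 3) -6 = 3127 / 969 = 3.23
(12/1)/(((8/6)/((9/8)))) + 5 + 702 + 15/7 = 40279/56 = 719.27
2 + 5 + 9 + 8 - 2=22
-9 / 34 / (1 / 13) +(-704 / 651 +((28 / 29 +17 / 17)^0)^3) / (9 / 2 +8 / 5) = -4664207 / 1350174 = -3.45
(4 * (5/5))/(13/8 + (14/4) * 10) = 0.11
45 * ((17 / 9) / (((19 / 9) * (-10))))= -153 / 38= -4.03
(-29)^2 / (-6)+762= 3731 / 6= 621.83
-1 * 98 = -98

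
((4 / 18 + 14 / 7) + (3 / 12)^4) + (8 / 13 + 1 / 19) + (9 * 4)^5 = 34410576814511 / 569088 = 60466178.89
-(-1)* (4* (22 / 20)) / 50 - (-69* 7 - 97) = 72511 / 125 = 580.09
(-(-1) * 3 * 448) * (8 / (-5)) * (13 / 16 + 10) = -116256 / 5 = -23251.20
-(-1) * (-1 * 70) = -70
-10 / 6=-5 / 3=-1.67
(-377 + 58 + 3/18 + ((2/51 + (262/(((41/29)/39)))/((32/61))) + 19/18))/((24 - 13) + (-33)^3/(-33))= 1350895829/110404800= 12.24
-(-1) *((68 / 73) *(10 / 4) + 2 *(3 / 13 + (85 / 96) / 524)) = 66683161 / 23869248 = 2.79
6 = 6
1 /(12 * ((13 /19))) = 19 /156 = 0.12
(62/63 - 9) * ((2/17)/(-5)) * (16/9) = 3232/9639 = 0.34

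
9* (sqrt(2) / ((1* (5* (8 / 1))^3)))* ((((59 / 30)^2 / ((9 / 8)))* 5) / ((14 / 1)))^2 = 12117361* sqrt(2) / 57153600000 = 0.00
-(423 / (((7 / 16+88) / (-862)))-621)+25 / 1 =6748106 / 1415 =4768.98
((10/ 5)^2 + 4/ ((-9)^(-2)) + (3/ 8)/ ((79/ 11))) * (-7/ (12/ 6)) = -1451303/ 1264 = -1148.18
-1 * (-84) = 84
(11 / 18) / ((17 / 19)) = 209 / 306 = 0.68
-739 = -739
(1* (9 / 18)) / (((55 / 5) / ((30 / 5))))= 3 / 11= 0.27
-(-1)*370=370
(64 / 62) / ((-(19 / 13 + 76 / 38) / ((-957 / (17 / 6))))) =265408 / 2635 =100.72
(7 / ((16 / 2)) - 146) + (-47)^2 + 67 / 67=16519 / 8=2064.88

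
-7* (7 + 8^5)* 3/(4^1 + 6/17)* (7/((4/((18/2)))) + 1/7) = -743828625/296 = -2512934.54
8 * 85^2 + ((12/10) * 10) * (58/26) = 751748/13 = 57826.77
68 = 68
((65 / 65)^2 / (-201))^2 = 1 / 40401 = 0.00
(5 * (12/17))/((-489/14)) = -0.10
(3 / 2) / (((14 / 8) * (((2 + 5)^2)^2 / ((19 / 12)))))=19 / 33614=0.00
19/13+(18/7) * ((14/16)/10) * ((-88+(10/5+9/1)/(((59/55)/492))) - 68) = 4224274/3835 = 1101.51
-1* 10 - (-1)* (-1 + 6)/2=-15/2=-7.50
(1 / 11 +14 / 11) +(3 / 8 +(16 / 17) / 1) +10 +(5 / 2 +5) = 20.18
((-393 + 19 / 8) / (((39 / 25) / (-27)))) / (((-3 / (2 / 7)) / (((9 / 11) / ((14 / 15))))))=-31640625 / 56056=-564.45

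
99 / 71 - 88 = -86.61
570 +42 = 612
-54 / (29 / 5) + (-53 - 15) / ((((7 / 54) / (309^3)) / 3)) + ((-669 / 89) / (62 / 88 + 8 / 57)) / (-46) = -40883320630267790400 / 880531379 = -46430282446.83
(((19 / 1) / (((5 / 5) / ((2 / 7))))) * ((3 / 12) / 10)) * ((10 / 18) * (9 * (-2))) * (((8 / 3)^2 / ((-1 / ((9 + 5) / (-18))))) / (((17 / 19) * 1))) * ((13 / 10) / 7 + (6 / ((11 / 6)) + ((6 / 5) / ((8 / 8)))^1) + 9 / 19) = -22825232 / 530145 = -43.05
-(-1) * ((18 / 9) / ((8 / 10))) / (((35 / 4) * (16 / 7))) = 1 / 8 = 0.12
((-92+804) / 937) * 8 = 6.08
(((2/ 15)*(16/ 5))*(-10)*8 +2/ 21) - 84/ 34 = -65168/ 1785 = -36.51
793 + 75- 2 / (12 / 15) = 1731 / 2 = 865.50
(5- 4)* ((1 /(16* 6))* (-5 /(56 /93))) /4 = -155 /7168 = -0.02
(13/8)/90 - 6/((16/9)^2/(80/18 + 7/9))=-57001/5760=-9.90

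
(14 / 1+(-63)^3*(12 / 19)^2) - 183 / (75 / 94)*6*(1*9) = -1011821446 / 9025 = -112113.18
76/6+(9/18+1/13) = 1033/78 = 13.24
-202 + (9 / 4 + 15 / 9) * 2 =-1165 / 6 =-194.17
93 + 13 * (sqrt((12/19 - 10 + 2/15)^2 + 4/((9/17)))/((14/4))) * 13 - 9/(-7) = 660/7 + 676 * sqrt(1885281)/1995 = 559.54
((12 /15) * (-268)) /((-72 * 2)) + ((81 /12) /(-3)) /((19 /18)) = -1099 /1710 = -0.64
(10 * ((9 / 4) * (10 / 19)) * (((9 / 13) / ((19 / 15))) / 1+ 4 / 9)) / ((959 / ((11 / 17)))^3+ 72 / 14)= 102626755 / 28469587604038373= 0.00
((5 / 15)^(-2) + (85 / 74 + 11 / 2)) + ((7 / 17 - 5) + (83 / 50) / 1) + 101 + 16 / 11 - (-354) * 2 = 284777377 / 345950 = 823.17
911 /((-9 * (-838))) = 911 /7542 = 0.12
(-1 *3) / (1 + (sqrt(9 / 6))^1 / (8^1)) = -2.60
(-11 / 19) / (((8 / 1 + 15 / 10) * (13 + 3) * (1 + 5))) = -11 / 17328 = -0.00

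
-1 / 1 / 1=-1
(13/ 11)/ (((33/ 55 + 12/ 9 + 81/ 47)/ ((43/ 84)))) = 131365/ 794024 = 0.17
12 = 12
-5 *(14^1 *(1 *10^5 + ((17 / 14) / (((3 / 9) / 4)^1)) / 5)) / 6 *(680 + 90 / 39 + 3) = -31182408718 / 39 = -799548941.49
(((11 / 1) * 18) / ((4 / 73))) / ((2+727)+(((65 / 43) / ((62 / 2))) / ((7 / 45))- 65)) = 6130467 / 1127038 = 5.44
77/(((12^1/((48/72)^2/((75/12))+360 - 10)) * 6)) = 3032491/8100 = 374.38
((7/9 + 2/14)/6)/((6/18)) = 29/63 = 0.46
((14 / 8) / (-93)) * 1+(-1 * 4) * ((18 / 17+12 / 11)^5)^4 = -18076901573914352630433999535302938111930035367753348695 / 1017126736860408902744320267371143040269892657972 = -17772516.36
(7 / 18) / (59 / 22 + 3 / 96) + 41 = 353627 / 8595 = 41.14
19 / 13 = 1.46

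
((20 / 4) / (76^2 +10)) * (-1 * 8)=-20 / 2893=-0.01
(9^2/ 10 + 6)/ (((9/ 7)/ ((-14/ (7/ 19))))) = -6251/ 15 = -416.73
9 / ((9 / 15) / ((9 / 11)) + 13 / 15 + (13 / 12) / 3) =1620 / 353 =4.59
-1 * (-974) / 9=974 / 9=108.22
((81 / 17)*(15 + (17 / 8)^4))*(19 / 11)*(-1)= -223094979 / 765952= -291.26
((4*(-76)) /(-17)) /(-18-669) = -304 /11679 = -0.03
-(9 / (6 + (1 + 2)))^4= -1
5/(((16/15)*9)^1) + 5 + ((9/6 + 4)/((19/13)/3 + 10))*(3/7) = 789583/137424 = 5.75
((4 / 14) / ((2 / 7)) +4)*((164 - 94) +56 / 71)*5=125650 / 71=1769.72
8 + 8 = 16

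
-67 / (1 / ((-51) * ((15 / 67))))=765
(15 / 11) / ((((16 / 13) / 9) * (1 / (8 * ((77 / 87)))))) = 4095 / 58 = 70.60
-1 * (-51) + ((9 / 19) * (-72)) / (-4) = 1131 / 19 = 59.53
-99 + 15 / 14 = -1371 / 14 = -97.93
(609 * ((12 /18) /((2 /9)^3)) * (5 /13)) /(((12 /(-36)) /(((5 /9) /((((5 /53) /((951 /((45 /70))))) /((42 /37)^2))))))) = -8528110483410 /17797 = -479188092.57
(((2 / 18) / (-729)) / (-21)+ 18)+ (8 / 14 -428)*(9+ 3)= -704218373 / 137781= -5111.14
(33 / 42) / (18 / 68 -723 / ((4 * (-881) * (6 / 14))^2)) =3483410568 / 1172150161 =2.97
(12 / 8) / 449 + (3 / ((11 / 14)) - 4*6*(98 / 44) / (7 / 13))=-942867 / 9878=-95.45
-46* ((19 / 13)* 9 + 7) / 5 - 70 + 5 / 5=-16537 / 65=-254.42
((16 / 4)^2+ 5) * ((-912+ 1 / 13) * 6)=-1493730 / 13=-114902.31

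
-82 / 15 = -5.47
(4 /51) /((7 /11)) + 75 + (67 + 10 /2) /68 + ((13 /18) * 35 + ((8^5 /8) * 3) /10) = 14247083 /10710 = 1330.26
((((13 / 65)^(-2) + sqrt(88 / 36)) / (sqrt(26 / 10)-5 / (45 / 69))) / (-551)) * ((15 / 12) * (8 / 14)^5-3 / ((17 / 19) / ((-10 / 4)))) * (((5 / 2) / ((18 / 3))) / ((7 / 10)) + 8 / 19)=3919980665 * sqrt(1430) / 211728549463424 + 450797776475 * sqrt(22) / 635185648390272 + 293998549875 * sqrt(65) / 211728549463424 + 11269944411875 / 211728549463424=0.07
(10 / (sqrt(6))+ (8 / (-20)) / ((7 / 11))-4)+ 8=118 / 35+ 5 * sqrt(6) / 3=7.45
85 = 85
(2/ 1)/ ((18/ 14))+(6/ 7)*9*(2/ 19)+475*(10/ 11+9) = 62005849/ 13167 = 4709.19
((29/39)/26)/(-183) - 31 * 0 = -29/185562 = -0.00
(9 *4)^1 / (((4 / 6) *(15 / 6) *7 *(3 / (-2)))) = -72 / 35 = -2.06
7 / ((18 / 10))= 35 / 9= 3.89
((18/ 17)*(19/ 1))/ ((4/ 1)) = 171/ 34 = 5.03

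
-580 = -580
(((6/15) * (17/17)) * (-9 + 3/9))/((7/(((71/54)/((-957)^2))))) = -1846/2596431915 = -0.00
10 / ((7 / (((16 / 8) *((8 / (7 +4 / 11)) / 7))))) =1760 / 3969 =0.44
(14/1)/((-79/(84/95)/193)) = -226968/7505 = -30.24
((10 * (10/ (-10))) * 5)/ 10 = -5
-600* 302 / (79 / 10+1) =-1812000 / 89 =-20359.55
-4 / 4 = -1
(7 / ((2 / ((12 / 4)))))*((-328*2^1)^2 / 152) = 564816 / 19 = 29727.16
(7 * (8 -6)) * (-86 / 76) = -301 / 19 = -15.84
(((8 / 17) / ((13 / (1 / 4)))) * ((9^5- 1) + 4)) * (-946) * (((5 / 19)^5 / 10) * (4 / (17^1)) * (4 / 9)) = -9800560000 / 1468847991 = -6.67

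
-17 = -17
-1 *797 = -797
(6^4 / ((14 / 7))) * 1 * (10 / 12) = 540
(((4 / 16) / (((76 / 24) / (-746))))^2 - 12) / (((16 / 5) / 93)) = 580240485 / 5776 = 100457.15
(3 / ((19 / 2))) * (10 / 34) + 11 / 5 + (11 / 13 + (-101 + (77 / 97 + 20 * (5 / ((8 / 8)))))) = 5972788 / 2036515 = 2.93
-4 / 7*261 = -1044 / 7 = -149.14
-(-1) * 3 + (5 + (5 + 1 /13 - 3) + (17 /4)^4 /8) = 1354061 /26624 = 50.86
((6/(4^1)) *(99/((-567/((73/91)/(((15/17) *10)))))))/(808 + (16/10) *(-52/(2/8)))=-1241/24766560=-0.00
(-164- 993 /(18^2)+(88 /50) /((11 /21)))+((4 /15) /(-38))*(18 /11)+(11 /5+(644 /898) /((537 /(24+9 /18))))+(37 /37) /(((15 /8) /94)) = -5050107253097 /45353355300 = -111.35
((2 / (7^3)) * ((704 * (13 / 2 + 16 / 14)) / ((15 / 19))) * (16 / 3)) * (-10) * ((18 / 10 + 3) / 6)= -183197696 / 108045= -1695.57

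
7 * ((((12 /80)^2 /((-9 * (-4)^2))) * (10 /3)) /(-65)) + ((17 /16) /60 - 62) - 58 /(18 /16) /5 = -72.29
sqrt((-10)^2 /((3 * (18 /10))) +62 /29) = sqrt(1407138) /261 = 4.54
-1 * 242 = -242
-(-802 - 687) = 1489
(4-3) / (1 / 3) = 3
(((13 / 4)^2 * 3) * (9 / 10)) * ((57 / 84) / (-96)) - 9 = -1319139 / 143360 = -9.20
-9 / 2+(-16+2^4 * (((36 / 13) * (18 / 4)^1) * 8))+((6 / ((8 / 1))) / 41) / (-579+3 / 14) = 2266812854 / 1439633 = 1574.58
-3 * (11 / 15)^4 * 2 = -29282 / 16875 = -1.74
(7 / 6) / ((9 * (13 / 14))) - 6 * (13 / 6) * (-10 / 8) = 23011 / 1404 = 16.39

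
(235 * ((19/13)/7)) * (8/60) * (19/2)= 16967/273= 62.15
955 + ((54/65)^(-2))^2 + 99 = 8980071649/8503056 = 1056.10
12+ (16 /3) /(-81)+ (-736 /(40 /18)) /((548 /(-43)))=6312386 /166455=37.92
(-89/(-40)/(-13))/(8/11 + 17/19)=-18601/176280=-0.11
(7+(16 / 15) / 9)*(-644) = -618884 / 135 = -4584.33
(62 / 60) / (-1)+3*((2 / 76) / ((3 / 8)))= -469 / 570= -0.82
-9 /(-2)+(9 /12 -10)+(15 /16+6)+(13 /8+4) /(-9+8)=-55 /16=-3.44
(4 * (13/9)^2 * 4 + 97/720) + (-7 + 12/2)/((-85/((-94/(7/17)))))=1398527/45360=30.83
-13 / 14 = -0.93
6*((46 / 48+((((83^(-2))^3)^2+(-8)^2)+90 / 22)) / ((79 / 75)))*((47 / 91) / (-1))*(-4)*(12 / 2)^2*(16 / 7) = 3956230239848576104306584150043200 / 59169284453759081400617852033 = 66862.90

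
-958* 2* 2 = -3832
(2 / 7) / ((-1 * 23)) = -2 / 161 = -0.01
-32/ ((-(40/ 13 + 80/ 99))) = 5148/ 625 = 8.24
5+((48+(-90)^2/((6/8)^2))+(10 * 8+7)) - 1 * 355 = 14185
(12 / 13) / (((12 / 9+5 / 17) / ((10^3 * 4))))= 2448000 / 1079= 2268.77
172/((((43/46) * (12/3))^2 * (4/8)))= 1058/43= 24.60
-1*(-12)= 12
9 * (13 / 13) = 9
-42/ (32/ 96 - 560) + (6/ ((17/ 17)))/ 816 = 18815/ 228344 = 0.08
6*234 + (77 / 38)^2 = 2033305 / 1444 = 1408.11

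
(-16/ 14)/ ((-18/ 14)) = 8/ 9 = 0.89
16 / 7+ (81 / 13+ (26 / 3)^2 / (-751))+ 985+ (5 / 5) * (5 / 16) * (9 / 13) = 9778443869 / 9841104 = 993.63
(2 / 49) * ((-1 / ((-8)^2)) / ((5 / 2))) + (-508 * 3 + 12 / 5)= -5964673 / 3920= -1521.60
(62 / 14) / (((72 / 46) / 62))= 22103 / 126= 175.42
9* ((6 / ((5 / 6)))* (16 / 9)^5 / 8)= 524288 / 3645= 143.84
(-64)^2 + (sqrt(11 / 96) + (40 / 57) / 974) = sqrt(66) / 24 + 113700884 / 27759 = 4096.34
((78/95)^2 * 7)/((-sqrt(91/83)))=-468 * sqrt(7553)/9025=-4.51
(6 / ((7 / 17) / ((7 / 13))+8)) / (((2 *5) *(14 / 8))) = 204 / 5215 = 0.04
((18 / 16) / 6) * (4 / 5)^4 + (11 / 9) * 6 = 13894 / 1875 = 7.41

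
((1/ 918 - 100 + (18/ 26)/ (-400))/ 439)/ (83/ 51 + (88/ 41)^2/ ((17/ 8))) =-401223653611/ 6684976630800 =-0.06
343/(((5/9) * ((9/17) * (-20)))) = -5831/100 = -58.31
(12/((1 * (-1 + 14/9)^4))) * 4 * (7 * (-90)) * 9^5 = -2343119117472/125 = -18744952939.78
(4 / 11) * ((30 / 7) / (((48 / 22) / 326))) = 1630 / 7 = 232.86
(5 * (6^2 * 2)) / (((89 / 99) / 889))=31683960 / 89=355999.55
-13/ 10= -1.30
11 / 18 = 0.61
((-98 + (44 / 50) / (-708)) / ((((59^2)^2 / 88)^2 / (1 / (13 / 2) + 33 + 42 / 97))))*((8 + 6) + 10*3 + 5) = -6969320892173024 / 819302829549290855925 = -0.00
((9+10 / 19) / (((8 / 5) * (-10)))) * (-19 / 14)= 181 / 224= 0.81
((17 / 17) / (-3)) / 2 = -1 / 6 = -0.17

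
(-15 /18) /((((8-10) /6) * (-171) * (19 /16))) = -40 /3249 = -0.01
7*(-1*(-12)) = 84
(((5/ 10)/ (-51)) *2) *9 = -3/ 17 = -0.18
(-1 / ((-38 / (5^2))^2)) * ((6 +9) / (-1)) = 9375 / 1444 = 6.49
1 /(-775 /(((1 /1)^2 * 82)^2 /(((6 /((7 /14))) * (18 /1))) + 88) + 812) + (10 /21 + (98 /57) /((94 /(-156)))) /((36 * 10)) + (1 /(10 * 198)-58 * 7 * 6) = -58586860697902927 /24050387477655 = -2436.00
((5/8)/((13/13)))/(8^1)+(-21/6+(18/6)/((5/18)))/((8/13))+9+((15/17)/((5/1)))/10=20.96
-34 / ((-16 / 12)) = 51 / 2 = 25.50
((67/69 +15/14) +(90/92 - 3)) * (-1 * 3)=-10/161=-0.06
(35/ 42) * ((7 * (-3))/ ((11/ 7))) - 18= -641/ 22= -29.14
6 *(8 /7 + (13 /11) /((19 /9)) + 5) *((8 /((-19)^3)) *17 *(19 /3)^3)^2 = 362743552 /355509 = 1020.35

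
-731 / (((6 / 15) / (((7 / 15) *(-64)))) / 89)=14573216 / 3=4857738.67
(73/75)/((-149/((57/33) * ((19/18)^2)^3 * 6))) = -65252636947/696825439200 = -0.09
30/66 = 5/11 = 0.45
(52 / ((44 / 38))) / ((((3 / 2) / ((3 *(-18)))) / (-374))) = 604656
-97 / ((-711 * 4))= 97 / 2844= 0.03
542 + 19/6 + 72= 3703/6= 617.17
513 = 513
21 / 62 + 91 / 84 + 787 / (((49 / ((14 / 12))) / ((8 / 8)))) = 17499 / 868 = 20.16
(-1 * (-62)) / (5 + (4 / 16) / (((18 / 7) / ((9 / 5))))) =2480 / 207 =11.98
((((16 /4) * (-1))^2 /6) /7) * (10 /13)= 80 /273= 0.29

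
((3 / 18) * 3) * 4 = 2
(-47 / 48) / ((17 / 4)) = -47 / 204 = -0.23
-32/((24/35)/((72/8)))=-420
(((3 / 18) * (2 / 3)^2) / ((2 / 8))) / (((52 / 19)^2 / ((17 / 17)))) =361 / 9126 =0.04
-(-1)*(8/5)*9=72/5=14.40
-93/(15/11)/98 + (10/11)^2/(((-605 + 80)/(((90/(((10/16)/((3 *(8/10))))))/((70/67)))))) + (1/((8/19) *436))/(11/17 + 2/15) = -124455578563/102884751200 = -1.21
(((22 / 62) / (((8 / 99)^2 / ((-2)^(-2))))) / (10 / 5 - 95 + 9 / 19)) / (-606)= 227601 / 939400192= 0.00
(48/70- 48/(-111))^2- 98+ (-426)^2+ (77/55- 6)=304169822839/1677025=181374.65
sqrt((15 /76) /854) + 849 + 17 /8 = sqrt(243390) /32452 + 6809 /8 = 851.14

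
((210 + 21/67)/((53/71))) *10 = 10004610/3551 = 2817.41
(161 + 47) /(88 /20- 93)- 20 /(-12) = -905 /1329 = -0.68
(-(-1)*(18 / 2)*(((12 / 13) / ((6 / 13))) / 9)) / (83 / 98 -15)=-196 / 1387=-0.14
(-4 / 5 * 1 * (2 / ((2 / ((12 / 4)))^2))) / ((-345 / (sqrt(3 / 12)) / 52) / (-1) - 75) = 156 / 2675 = 0.06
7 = 7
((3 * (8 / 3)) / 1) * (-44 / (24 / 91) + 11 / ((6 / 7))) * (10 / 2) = -6160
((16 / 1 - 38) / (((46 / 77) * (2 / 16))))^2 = 45914176 / 529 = 86794.28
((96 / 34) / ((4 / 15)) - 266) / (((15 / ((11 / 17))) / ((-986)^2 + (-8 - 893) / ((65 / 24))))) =-13652392952 / 1275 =-10707759.18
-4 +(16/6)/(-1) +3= -11/3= -3.67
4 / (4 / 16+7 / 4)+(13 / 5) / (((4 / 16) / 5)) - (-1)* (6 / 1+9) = 69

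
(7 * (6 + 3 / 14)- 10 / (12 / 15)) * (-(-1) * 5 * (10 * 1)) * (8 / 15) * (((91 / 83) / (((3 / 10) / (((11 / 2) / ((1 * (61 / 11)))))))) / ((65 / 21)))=14703920 / 15189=968.06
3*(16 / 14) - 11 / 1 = -53 / 7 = -7.57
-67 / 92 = -0.73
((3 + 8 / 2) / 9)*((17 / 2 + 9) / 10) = 49 / 36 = 1.36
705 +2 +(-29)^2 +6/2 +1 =1552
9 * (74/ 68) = 333/ 34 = 9.79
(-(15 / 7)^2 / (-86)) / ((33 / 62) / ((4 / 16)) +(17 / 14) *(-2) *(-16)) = 0.00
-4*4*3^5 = -3888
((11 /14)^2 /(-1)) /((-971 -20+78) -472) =121 /271460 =0.00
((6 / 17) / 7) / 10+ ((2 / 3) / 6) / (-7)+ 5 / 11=26137 / 58905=0.44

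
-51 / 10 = -5.10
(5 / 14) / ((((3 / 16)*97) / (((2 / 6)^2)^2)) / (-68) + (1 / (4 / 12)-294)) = -0.00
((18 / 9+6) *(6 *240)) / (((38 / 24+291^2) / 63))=8709120 / 1016191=8.57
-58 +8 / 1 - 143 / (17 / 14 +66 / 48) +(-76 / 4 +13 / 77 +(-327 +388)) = -704051 / 11165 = -63.06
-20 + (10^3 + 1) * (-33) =-33053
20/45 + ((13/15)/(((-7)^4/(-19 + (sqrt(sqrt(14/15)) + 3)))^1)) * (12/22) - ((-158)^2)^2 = -740671623765044/1188495 + 26 * 14^(1/4) * 15^(3/4)/1980825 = -623201295.56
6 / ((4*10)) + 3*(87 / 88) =1371 / 440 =3.12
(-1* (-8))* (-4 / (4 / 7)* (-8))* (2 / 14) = 64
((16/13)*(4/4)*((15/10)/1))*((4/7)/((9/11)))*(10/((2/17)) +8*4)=1056/7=150.86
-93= -93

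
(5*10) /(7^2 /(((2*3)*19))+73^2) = 1140 /121511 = 0.01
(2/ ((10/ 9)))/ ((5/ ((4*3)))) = 108/ 25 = 4.32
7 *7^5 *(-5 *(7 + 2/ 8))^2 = 2473570225/ 16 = 154598139.06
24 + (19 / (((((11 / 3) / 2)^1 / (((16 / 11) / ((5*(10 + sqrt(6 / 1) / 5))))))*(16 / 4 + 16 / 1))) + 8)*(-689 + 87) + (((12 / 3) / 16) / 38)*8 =-320090403 / 66671 + 3192*sqrt(6) / 17545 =-4800.60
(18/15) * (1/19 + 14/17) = 1698/1615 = 1.05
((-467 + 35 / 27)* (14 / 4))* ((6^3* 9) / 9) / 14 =-25148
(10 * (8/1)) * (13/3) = 1040/3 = 346.67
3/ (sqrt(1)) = 3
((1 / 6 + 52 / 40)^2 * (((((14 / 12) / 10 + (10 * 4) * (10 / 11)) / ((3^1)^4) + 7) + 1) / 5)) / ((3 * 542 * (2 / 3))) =18337 / 5467500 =0.00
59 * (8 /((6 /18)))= 1416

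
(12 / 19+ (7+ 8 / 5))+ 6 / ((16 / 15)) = 11291 / 760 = 14.86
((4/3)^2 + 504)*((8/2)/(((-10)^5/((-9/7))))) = 569/21875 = 0.03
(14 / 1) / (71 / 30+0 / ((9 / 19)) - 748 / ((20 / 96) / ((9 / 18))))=-84 / 10757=-0.01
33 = 33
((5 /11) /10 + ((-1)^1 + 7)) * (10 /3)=665 /33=20.15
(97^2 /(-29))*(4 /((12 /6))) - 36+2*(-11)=-20500 /29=-706.90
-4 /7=-0.57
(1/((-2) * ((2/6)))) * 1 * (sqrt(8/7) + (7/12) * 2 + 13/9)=-47/12-3 * sqrt(14)/7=-5.52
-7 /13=-0.54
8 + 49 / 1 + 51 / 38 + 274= 12629 / 38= 332.34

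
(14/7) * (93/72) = 2.58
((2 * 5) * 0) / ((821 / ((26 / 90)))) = 0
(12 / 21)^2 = 0.33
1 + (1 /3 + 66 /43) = 370 /129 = 2.87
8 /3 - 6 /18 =7 /3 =2.33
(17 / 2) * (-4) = -34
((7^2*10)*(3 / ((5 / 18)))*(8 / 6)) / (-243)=-784 / 27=-29.04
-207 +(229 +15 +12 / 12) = 38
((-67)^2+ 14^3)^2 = 52316289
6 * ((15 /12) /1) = 15 /2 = 7.50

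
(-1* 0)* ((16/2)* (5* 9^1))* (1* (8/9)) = 0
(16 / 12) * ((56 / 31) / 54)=112 / 2511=0.04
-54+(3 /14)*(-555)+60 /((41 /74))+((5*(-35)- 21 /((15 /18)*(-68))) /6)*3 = -14827339 /97580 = -151.95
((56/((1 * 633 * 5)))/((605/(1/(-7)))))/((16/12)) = -2/638275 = -0.00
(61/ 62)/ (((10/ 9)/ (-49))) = -26901/ 620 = -43.39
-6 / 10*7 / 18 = -7 / 30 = -0.23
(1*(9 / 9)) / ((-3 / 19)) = -19 / 3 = -6.33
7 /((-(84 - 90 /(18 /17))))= 7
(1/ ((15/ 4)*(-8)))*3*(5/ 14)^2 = -5/ 392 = -0.01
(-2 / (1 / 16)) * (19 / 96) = -19 / 3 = -6.33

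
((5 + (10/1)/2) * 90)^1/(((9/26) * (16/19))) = 6175/2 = 3087.50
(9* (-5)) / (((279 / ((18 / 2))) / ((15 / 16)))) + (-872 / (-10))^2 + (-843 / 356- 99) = 8278226249 / 1103600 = 7501.11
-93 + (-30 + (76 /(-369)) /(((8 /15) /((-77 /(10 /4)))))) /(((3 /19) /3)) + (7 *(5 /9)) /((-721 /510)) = -1857102 /4223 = -439.76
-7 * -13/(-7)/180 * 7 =-91/180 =-0.51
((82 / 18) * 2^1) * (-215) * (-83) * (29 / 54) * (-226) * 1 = -4795201330 / 243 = -19733338.81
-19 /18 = -1.06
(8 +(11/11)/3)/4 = 25/12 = 2.08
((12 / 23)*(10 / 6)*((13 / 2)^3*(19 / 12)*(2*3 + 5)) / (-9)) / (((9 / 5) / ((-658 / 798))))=28396225 / 134136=211.70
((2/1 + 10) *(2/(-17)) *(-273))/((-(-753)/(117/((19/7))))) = 22.06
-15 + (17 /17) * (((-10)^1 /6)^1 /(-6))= -265 /18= -14.72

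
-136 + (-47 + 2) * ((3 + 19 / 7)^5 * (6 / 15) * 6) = -11061485752 / 16807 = -658147.54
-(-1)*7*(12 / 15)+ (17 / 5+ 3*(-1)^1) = 6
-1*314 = -314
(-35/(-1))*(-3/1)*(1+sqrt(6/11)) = -182.55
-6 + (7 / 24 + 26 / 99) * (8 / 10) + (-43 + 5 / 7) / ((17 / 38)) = -11790139 / 117810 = -100.08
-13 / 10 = -1.30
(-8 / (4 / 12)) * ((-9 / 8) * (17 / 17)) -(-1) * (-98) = -71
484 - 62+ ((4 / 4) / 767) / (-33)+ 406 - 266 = 14224781 / 25311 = 562.00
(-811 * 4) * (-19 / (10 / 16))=493088 / 5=98617.60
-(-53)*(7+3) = 530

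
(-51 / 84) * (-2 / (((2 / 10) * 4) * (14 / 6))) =0.65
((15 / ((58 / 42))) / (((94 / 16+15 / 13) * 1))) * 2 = 65520 / 21199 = 3.09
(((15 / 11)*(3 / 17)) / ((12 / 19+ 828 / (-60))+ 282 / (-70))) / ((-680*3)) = 665 / 96946784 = 0.00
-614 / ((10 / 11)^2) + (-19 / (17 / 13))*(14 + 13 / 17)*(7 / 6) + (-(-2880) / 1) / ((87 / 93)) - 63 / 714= 2621555279 / 1257150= 2085.32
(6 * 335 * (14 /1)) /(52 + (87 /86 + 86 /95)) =229903800 /440501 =521.91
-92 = -92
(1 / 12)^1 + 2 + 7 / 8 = 2.96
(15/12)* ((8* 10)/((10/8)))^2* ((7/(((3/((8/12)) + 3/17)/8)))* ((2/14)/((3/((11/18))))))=7659520/4293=1784.19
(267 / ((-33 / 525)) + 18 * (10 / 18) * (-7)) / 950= -9499 / 2090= -4.54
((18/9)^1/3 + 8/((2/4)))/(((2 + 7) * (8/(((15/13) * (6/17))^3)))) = 168750/10793861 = 0.02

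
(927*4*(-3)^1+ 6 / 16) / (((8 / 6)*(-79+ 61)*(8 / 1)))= 29663 / 512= 57.94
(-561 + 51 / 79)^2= 1959655824 / 6241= 313997.09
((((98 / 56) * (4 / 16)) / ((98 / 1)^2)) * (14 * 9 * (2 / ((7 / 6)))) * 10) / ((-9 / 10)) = -75 / 686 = -0.11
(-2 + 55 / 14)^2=729 / 196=3.72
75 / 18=25 / 6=4.17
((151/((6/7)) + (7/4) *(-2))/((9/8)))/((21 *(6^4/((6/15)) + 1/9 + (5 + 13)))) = 592/263907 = 0.00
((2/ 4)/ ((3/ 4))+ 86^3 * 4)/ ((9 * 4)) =3816337/ 54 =70672.91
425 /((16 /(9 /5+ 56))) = 24565 /16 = 1535.31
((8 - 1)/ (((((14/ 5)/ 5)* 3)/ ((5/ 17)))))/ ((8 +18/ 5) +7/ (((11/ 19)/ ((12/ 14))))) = 6875/ 123216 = 0.06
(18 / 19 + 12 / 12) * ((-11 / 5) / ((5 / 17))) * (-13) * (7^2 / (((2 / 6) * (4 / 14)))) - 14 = 92542163 / 950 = 97412.80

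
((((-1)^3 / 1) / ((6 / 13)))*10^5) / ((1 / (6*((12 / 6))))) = -2600000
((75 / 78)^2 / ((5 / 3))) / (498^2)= 125 / 55883568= 0.00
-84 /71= -1.18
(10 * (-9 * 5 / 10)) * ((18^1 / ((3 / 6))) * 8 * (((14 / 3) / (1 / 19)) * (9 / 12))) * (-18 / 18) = 861840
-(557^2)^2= -96254442001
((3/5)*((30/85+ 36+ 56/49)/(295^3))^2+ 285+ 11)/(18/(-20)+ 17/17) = 2960.00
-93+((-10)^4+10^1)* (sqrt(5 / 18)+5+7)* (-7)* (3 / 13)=-194133 - 2695* sqrt(10)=-202655.34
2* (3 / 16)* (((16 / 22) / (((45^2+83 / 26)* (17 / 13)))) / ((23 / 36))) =36504 / 226804633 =0.00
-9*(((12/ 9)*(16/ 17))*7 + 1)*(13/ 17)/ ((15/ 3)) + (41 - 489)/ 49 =-228707/ 10115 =-22.61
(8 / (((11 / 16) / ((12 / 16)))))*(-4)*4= -1536 / 11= -139.64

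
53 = 53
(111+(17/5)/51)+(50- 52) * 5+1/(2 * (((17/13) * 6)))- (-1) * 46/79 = 8196007/80580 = 101.71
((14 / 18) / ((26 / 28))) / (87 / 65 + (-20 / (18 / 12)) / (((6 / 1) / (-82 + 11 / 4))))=245 / 51904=0.00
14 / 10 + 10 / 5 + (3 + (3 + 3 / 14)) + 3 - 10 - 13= -727 / 70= -10.39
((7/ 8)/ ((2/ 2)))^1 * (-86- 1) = -76.12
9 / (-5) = -9 / 5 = -1.80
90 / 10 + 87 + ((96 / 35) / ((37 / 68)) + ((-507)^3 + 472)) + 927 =-168767434132 / 1295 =-130322342.96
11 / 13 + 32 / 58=1.40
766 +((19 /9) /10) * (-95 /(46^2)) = 29175047 /38088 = 765.99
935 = 935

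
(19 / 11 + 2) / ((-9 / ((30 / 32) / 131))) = -205 / 69168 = -0.00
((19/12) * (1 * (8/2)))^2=361/9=40.11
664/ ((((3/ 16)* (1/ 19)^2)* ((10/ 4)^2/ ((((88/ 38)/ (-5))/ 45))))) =-35526656/ 16875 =-2105.28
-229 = -229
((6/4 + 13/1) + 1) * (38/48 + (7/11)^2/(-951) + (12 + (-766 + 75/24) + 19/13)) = -46288422861/3989128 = -11603.64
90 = 90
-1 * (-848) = 848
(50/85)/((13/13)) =10/17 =0.59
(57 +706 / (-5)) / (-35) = 421 / 175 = 2.41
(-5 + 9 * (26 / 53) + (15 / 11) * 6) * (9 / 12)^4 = 358749 / 149248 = 2.40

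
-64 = -64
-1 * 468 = -468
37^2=1369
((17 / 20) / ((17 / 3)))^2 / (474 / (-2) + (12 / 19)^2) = -0.00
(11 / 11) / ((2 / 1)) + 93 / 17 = 203 / 34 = 5.97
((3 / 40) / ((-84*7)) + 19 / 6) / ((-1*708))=-74477 / 16652160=-0.00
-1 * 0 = 0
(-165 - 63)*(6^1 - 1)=-1140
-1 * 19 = -19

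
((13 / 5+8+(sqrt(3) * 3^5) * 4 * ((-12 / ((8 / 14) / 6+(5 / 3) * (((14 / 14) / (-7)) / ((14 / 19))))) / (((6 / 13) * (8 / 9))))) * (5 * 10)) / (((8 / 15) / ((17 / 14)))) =67575 / 56+3806200125 * sqrt(3) / 268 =24600206.70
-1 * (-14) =14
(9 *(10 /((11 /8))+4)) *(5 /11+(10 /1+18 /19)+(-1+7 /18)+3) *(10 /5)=6433244 /2299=2798.28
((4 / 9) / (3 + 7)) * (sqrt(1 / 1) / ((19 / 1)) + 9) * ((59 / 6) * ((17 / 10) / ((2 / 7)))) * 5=301903 / 2565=117.70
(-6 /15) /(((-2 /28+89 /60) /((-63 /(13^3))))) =10584 /1302821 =0.01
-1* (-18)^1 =18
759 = 759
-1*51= -51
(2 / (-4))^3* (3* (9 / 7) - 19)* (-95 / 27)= -5035 / 756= -6.66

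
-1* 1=-1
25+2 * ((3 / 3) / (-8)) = 99 / 4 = 24.75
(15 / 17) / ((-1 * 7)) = -15 / 119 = -0.13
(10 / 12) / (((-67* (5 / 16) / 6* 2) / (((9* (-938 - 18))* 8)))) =550656 / 67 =8218.75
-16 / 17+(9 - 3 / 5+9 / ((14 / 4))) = 5968 / 595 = 10.03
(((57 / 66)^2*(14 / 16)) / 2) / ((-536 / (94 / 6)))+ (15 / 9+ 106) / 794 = 207733441 / 1647861248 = 0.13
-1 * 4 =-4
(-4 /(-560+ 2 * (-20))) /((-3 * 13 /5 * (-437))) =0.00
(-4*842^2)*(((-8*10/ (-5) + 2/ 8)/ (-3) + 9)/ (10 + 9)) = -30485452/ 57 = -534832.49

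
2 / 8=1 / 4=0.25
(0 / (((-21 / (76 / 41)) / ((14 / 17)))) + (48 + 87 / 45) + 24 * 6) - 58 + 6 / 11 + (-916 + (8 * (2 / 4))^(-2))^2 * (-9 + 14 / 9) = -263802187511 / 42240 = -6245316.94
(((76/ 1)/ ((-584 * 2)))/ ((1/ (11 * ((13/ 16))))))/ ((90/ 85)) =-46189/ 84096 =-0.55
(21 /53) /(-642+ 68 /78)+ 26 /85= 4912271 /16091860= 0.31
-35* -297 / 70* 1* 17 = 5049 / 2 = 2524.50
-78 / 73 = -1.07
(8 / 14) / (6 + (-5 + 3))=1 / 7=0.14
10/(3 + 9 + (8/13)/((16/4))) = 65/79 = 0.82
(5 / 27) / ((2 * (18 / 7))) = 35 / 972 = 0.04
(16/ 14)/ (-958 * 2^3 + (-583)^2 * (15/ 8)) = 64/ 35259161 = 0.00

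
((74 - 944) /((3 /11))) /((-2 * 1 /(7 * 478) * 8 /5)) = 13342175 /4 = 3335543.75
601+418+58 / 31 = 31647 / 31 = 1020.87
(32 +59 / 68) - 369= -22857 / 68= -336.13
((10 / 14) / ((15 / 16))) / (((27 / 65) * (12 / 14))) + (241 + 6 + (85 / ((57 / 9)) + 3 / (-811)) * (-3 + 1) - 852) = -2357820983 / 3744387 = -629.69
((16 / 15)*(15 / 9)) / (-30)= -8 / 135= -0.06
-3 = -3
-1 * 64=-64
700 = 700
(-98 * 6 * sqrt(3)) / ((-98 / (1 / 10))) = 3 * sqrt(3) / 5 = 1.04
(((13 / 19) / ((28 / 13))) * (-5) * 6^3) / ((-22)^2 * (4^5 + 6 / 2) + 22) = -4563 / 6611297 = -0.00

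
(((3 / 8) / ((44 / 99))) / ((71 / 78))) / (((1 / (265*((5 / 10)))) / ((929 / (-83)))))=-259232805 / 188576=-1374.69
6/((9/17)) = 34/3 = 11.33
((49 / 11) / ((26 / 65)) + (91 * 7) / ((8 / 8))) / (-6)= -4753 / 44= -108.02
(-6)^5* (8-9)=7776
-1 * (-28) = 28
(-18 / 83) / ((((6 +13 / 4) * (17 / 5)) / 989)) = -356040 / 52207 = -6.82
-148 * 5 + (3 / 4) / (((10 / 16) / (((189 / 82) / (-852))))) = -43082989 / 58220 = -740.00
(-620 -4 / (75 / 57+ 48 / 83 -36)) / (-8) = 4167549 / 53785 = 77.49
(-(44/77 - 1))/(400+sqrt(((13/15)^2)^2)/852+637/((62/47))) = 17828100/36727168723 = 0.00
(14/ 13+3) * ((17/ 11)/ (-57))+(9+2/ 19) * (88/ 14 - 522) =-267929677/ 57057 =-4695.82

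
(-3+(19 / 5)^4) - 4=125946 / 625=201.51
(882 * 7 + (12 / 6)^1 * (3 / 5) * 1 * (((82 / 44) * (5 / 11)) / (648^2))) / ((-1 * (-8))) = 104563654313 / 135489024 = 771.75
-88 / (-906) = 44 / 453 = 0.10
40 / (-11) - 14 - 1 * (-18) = 4 / 11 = 0.36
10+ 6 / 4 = 23 / 2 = 11.50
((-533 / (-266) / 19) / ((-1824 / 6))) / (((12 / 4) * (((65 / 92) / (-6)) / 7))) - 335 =-45954357 / 137180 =-334.99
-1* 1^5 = -1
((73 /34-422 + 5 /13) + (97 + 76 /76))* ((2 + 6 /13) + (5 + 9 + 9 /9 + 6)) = -43337145 /5746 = -7542.14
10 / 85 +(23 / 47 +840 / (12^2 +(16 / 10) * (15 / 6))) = 185735 / 29563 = 6.28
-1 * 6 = -6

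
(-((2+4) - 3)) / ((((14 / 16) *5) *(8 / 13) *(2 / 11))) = -429 / 70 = -6.13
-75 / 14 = -5.36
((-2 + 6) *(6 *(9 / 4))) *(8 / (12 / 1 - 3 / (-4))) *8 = 4608 / 17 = 271.06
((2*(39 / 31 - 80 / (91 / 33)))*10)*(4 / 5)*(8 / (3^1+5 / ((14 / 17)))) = -20042496 / 51181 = -391.60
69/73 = 0.95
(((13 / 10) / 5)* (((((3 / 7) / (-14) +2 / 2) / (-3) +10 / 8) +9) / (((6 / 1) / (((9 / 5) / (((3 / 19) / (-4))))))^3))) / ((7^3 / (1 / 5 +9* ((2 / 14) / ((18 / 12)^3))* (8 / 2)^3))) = -1343327337599 / 16544390625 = -81.20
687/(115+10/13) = 8931/1505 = 5.93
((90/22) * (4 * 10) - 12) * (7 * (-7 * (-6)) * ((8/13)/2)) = 1961568/143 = 13717.26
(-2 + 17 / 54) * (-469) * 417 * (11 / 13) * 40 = 100394140 / 9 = 11154904.44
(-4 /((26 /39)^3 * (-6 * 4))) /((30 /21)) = 0.39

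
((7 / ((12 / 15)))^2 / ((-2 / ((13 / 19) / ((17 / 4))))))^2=253605625 / 6677056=37.98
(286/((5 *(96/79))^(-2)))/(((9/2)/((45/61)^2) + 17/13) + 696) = 385482240000/25760495143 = 14.96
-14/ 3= -4.67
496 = 496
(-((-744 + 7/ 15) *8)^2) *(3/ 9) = -7960922176/ 675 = -11793958.78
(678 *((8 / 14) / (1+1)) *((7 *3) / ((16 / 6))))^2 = 2327150.25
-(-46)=46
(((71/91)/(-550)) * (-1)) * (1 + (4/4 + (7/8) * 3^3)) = 2911/80080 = 0.04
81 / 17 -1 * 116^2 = -228671 / 17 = -13451.24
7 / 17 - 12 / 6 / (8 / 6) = -37 / 34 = -1.09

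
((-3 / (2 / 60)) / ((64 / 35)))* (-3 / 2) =4725 / 64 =73.83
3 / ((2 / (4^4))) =384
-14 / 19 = -0.74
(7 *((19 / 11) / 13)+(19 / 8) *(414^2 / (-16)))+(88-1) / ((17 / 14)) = -25369.02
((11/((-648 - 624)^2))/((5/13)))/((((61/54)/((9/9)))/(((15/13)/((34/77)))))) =7623/186427712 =0.00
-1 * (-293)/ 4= 293/ 4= 73.25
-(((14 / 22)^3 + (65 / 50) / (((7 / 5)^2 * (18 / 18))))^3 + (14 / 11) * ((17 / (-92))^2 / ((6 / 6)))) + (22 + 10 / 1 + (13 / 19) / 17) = 1479629352267488580756 / 47400246575645993953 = 31.22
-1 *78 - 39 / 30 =-793 / 10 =-79.30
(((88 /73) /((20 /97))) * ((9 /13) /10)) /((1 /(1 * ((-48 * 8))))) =-3687552 /23725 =-155.43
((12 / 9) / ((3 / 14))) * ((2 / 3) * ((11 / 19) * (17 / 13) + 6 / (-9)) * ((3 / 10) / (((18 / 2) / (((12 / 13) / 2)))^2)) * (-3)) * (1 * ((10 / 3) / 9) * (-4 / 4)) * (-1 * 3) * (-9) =30016 / 3381183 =0.01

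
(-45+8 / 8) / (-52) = 11 / 13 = 0.85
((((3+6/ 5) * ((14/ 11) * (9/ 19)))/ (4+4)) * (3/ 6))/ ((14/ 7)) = 1323/ 16720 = 0.08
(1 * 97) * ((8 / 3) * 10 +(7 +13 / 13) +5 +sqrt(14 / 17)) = 97 * sqrt(238) / 17 +11543 / 3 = 3935.69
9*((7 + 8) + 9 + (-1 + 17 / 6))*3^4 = 37665 / 2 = 18832.50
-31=-31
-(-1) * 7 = 7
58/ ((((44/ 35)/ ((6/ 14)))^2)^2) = 1468125/ 1874048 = 0.78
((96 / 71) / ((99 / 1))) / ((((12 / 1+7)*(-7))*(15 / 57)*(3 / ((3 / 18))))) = -16 / 738045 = -0.00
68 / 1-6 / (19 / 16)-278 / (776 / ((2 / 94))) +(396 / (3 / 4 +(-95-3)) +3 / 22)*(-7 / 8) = 393681511647 / 5930420144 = 66.38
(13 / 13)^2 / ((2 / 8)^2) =16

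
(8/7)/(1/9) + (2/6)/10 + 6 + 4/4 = 17.32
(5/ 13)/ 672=5/ 8736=0.00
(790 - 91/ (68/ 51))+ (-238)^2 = 229463/ 4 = 57365.75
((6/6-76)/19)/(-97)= 75/1843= 0.04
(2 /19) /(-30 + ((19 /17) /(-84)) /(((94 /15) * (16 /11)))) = -1431808 /408085135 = -0.00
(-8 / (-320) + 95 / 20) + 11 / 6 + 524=63673 / 120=530.61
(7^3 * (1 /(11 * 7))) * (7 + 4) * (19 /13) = 931 /13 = 71.62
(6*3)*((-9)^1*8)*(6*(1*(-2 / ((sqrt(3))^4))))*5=8640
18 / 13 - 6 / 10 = 51 / 65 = 0.78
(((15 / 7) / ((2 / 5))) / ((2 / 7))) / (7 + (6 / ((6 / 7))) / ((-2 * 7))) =75 / 26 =2.88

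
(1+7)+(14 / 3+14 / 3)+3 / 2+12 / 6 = 125 / 6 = 20.83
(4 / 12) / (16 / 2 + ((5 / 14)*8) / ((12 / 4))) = 7 / 188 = 0.04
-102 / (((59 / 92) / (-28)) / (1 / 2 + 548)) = 144119472 / 59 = 2442702.92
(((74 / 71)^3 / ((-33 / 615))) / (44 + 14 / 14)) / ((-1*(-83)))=-16614184 / 2940954687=-0.01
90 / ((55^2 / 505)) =15.02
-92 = -92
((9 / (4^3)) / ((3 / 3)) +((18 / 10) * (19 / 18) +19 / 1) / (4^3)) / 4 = 299 / 2560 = 0.12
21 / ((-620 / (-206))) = 2163 / 310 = 6.98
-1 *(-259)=259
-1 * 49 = -49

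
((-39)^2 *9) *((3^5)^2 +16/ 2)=808431273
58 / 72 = 29 / 36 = 0.81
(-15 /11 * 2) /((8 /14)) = -105 /22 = -4.77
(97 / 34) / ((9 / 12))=194 / 51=3.80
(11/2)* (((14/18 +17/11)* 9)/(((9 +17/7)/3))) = 483/16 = 30.19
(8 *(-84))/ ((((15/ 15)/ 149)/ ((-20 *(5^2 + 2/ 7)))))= 50636160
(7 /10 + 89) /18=299 /60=4.98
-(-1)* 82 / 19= 82 / 19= 4.32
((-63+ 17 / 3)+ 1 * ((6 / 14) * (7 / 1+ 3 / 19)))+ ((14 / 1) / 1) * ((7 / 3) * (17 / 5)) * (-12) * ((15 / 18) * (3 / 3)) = -154936 / 133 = -1164.93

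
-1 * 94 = -94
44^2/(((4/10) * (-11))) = -440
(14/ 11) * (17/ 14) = 17/ 11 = 1.55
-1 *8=-8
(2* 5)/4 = 2.50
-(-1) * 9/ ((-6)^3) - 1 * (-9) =215/ 24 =8.96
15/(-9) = -5/3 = -1.67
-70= -70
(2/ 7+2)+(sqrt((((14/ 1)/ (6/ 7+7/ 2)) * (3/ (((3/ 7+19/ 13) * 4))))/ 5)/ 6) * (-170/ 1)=16/ 7 - 119 * sqrt(3580395)/ 15738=-12.02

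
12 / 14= 6 / 7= 0.86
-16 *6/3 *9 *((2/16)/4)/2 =-4.50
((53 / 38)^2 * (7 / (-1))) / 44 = -19663 / 63536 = -0.31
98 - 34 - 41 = 23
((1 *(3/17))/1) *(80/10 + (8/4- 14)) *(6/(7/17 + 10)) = -24/59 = -0.41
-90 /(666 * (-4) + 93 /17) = 102 /3013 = 0.03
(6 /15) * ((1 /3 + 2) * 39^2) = 7098 /5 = 1419.60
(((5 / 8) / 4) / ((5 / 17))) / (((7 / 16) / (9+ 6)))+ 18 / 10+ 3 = 23.01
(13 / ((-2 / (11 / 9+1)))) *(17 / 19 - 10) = 22490 / 171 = 131.52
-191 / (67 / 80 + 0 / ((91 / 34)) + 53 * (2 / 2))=-3.55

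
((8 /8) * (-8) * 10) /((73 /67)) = -5360 /73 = -73.42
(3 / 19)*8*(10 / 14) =120 / 133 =0.90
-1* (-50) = 50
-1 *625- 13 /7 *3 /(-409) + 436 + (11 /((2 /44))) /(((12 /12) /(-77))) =-53890210 /2863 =-18822.99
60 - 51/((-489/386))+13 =18461/163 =113.26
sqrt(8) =2 * sqrt(2) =2.83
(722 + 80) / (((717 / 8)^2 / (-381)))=-6518656 / 171363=-38.04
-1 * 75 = -75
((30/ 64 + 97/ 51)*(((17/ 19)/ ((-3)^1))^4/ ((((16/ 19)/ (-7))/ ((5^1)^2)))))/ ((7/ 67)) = -31839064975/ 853369344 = -37.31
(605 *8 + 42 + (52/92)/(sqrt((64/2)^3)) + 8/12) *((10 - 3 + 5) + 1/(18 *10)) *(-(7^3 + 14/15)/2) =-10080542.13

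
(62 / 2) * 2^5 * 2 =1984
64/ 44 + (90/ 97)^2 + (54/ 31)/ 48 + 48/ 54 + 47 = 11606069939/ 231009768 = 50.24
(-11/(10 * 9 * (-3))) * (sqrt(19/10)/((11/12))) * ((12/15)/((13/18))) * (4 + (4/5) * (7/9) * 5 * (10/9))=4832 * sqrt(190)/131625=0.51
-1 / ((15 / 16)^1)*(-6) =32 / 5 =6.40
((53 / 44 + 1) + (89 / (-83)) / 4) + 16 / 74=72720 / 33781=2.15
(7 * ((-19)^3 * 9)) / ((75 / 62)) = -8930418 / 25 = -357216.72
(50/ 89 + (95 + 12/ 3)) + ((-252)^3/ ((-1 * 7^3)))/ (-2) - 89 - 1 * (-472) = -2033244/ 89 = -22845.44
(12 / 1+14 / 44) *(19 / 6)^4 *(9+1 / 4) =1306728667 / 114048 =11457.71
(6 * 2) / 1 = 12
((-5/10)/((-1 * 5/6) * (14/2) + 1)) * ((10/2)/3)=5/29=0.17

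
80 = 80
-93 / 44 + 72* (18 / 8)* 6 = 42675 / 44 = 969.89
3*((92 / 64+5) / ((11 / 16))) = 309 / 11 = 28.09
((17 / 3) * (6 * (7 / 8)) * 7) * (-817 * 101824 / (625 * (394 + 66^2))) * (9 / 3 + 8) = -5014946552 / 78125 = -64191.32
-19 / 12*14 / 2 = -133 / 12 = -11.08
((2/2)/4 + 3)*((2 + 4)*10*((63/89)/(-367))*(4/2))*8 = -196560/32663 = -6.02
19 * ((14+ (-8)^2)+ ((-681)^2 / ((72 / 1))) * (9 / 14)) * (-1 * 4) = -8977443 / 28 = -320622.96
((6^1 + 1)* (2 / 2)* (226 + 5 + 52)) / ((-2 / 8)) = -7924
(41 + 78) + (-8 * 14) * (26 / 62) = 72.03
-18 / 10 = -9 / 5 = -1.80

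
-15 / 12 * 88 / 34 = -3.24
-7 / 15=-0.47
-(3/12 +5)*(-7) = 147/4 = 36.75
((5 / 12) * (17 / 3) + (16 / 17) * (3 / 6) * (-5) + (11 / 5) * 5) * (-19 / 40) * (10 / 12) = -128003 / 29376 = -4.36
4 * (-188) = -752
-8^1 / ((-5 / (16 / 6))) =64 / 15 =4.27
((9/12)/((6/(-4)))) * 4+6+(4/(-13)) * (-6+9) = 40/13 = 3.08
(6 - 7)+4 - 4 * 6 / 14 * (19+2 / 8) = -30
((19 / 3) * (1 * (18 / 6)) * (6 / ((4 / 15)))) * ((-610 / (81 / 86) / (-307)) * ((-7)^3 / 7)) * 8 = -353530.66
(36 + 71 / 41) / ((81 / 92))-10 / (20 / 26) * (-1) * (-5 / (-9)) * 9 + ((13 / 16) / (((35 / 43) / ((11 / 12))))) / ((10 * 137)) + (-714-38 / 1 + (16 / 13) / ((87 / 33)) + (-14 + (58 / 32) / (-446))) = -563506368578648947 / 856808318620800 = -657.68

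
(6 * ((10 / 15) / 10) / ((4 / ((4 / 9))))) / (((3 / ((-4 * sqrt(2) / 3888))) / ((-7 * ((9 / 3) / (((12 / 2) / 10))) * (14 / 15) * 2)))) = 98 * sqrt(2) / 98415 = 0.00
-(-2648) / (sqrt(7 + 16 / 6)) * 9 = 23832 * sqrt(87) / 29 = 7665.18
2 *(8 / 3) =16 / 3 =5.33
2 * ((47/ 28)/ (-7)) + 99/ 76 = 3065/ 3724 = 0.82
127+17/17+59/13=132.54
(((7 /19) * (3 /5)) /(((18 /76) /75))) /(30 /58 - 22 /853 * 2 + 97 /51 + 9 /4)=70648872 /4660423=15.16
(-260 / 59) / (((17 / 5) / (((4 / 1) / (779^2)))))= -5200 / 608661523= -0.00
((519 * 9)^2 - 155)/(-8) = -10909043/4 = -2727260.75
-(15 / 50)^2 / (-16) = 9 / 1600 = 0.01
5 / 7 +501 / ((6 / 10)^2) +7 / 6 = 1393.55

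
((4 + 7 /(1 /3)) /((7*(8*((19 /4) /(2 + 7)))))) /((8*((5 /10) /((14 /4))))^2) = 1575 /2432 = 0.65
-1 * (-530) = 530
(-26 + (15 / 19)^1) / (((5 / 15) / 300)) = -431100 / 19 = -22689.47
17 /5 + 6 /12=39 /10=3.90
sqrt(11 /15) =sqrt(165) /15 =0.86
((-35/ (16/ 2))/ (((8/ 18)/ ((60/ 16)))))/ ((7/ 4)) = -675/ 32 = -21.09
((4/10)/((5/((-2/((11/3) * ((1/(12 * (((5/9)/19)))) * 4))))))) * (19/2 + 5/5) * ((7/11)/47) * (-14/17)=4116/9184505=0.00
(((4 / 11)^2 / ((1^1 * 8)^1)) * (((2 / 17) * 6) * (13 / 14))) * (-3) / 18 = -26 / 14399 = -0.00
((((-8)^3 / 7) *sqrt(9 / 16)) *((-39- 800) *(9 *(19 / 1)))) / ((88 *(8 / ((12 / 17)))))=10329768 / 1309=7891.34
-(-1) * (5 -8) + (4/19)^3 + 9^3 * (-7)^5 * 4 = -336154205621/6859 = -49009214.99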